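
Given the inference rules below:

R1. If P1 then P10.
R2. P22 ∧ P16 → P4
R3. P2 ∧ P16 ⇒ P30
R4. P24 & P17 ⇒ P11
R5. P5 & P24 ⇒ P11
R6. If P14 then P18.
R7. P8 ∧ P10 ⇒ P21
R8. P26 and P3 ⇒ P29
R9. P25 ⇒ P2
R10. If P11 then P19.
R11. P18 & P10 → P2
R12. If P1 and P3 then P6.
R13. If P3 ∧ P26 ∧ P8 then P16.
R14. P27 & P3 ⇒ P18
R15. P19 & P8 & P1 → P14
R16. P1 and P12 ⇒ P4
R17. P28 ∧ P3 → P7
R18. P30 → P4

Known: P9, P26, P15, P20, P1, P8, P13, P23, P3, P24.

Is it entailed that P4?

Forward chaining from the given facts derives: P10, P21, P29, P6, P16.
Rules concluding P4: R2 needs P22; R16 needs P12; R18 needs P30 — none of these are established.

No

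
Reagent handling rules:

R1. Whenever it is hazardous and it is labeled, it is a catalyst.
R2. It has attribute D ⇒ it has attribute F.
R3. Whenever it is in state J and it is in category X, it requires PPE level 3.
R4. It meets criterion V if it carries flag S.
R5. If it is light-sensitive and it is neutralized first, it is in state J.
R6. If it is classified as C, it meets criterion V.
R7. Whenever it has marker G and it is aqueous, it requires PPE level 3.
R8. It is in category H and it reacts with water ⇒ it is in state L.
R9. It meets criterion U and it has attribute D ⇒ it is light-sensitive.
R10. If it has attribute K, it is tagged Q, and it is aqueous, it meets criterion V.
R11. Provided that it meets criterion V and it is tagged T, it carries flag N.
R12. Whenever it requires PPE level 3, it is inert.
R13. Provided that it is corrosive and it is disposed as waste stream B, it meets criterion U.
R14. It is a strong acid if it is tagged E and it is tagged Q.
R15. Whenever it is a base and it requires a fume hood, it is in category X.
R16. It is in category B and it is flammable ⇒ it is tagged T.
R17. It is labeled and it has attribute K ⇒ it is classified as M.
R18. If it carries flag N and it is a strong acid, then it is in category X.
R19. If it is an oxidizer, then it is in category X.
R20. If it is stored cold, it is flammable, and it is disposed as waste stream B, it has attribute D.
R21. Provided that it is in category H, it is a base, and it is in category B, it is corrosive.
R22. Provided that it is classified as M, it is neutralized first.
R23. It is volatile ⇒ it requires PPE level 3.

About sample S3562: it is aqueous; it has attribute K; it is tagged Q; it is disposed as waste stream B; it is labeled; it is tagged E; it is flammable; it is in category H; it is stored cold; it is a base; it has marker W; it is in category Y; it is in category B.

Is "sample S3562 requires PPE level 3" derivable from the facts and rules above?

Yes

By R10 (it has attribute K, it is tagged Q, it is aqueous): it meets criterion V.
By R14 (it is tagged E, it is tagged Q): it is a strong acid.
By R16 (it is in category B, it is flammable): it is tagged T.
By R17 (it is labeled, it has attribute K): it is classified as M.
By R20 (it is stored cold, it is flammable, it is disposed as waste stream B): it has attribute D.
By R21 (it is in category H, it is a base, it is in category B): it is corrosive.
By R22 (it is classified as M): it is neutralized first.
By R11 (it meets criterion V, it is tagged T): it carries flag N.
By R13 (it is corrosive, it is disposed as waste stream B): it meets criterion U.
By R18 (it carries flag N, it is a strong acid): it is in category X.
By R9 (it meets criterion U, it has attribute D): it is light-sensitive.
By R5 (it is light-sensitive, it is neutralized first): it is in state J.
By R3 (it is in state J, it is in category X): it requires PPE level 3.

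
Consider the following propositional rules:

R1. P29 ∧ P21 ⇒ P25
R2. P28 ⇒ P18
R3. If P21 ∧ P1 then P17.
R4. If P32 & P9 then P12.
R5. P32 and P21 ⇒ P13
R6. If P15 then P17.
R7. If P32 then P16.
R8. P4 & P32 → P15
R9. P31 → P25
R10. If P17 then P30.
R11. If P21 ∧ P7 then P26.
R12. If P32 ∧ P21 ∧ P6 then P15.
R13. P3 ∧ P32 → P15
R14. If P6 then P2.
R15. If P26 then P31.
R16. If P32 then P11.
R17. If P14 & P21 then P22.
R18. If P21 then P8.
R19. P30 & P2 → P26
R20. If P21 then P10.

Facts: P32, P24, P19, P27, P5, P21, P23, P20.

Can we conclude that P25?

No

Forward chaining from the given facts derives: P13, P16, P11, P8, P10.
Rules concluding P25: R1 needs P29; R9 needs P31 — none of these are established.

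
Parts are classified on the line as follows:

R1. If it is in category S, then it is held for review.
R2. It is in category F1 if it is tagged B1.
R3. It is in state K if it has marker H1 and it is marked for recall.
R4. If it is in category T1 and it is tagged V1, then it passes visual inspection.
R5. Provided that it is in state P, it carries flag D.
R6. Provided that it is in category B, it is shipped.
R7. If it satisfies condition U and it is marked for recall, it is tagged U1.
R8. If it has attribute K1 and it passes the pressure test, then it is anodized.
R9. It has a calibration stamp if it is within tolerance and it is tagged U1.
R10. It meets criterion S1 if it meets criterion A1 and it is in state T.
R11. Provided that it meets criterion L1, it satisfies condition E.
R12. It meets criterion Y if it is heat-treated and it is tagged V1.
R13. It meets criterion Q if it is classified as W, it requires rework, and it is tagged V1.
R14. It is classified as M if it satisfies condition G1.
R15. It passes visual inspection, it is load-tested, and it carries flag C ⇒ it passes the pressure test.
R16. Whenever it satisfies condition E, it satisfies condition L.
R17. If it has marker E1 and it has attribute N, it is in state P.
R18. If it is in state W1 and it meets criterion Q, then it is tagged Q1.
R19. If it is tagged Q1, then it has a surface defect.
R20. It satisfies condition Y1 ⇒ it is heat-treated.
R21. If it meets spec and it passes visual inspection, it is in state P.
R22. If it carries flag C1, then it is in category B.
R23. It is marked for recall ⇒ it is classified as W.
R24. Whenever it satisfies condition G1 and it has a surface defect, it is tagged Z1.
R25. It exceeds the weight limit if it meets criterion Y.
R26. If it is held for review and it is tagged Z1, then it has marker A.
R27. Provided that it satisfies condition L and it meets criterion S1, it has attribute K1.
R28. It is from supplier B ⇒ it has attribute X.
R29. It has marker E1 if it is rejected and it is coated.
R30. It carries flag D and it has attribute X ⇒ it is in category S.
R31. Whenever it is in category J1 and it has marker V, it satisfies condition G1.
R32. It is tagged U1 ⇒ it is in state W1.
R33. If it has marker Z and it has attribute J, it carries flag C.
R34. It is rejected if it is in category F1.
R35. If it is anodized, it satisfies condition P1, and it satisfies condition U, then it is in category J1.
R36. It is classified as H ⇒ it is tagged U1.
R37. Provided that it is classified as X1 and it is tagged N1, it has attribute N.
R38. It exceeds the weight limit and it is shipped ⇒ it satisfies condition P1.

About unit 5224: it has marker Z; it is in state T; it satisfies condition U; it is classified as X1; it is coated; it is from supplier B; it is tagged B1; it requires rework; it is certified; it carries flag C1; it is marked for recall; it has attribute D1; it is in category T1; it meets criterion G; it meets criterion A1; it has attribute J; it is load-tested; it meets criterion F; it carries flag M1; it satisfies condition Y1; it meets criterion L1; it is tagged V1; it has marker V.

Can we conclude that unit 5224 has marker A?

Forward chaining from the given facts derives: is in category F1, passes visual inspection, is tagged U1, meets criterion S1, satisfies condition E, satisfies condition L, is heat-treated, is in category B, is classified as W, has attribute K1, has attribute X, is in state W1, carries flag C, is rejected, is shipped, meets criterion Y, meets criterion Q, passes the pressure test, is tagged Q1, has a surface defect, exceeds the weight limit, has marker E1, satisfies condition P1, is anodized, is in category J1, satisfies condition G1, is classified as M, is tagged Z1.
The only rule concluding "it has marker A" is R26, which needs "it is held for review"; that is never established.

No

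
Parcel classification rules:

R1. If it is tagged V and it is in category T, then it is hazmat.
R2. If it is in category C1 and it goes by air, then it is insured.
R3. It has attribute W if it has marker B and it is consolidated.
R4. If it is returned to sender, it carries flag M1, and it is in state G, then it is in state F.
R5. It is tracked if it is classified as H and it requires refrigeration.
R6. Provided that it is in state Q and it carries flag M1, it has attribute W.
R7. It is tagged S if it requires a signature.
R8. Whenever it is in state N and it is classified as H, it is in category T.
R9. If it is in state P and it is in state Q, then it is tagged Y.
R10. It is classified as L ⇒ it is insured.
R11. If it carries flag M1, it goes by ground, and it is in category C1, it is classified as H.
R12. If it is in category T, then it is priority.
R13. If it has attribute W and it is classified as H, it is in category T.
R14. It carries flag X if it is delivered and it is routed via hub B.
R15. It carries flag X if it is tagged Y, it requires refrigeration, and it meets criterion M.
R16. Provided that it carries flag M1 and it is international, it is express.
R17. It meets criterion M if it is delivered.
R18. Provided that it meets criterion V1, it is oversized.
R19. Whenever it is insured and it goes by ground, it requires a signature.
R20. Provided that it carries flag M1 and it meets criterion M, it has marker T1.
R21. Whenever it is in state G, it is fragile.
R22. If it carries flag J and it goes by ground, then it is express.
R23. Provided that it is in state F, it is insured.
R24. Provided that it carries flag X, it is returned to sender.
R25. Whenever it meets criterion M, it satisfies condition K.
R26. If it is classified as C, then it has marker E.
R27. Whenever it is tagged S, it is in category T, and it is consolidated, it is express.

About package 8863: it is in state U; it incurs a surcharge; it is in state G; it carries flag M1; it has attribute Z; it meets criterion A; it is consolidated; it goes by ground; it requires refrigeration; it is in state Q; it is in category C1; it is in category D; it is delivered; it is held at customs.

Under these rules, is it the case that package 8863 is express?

No

Forward chaining from the given facts derives: has attribute W, is classified as H, is in category T, meets criterion M, has marker T1, is fragile, satisfies condition K, is tracked, is priority.
Rules concluding "it is express": R16 needs "it is international"; R22 needs "it carries flag J"; R27 needs "it is tagged S" — none of these are established.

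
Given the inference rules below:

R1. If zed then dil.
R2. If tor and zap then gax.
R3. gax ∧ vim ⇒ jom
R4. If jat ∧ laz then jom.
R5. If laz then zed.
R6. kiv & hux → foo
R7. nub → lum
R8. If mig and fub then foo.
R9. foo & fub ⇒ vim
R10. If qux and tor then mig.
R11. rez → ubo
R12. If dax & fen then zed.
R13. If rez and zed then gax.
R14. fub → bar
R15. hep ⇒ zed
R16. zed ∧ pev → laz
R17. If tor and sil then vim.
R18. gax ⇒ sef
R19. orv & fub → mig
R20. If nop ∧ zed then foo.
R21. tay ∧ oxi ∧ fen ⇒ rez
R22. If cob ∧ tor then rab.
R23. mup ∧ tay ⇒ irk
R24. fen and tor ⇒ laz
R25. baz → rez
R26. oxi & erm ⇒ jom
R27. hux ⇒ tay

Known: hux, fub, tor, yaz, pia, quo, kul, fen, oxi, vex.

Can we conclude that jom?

No

Forward chaining from the given facts derives: bar, laz, tay, zed, rez, dil, ubo, gax, sef.
Rules concluding jom: R3 needs vim; R4 needs jat; R26 needs erm — none of these are established.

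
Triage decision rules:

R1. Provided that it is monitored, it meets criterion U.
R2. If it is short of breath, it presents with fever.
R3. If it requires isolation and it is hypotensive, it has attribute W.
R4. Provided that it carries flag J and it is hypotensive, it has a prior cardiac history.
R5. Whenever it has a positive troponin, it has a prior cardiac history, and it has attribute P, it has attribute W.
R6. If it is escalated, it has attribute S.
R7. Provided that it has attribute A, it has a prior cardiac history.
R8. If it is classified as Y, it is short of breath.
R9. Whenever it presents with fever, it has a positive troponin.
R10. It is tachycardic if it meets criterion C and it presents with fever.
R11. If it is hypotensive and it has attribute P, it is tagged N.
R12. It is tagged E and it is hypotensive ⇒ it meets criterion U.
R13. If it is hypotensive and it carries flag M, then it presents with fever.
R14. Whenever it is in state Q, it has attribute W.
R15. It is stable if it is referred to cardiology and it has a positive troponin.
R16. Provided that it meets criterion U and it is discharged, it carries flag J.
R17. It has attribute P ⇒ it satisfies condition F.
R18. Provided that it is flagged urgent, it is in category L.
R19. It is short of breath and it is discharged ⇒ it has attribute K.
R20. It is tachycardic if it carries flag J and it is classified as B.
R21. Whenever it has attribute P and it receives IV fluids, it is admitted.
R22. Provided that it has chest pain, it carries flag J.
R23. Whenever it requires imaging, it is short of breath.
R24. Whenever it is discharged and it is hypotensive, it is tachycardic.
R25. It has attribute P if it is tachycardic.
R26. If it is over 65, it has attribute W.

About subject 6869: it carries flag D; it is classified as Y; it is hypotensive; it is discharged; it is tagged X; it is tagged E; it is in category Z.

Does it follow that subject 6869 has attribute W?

Yes

By R8 (it is classified as Y): it is short of breath.
By R12 (it is tagged E, it is hypotensive): it meets criterion U.
By R16 (it meets criterion U, it is discharged): it carries flag J.
By R24 (it is discharged, it is hypotensive): it is tachycardic.
By R25 (it is tachycardic): it has attribute P.
By R2 (it is short of breath): it presents with fever.
By R4 (it carries flag J, it is hypotensive): it has a prior cardiac history.
By R9 (it presents with fever): it has a positive troponin.
By R5 (it has a positive troponin, it has a prior cardiac history, it has attribute P): it has attribute W.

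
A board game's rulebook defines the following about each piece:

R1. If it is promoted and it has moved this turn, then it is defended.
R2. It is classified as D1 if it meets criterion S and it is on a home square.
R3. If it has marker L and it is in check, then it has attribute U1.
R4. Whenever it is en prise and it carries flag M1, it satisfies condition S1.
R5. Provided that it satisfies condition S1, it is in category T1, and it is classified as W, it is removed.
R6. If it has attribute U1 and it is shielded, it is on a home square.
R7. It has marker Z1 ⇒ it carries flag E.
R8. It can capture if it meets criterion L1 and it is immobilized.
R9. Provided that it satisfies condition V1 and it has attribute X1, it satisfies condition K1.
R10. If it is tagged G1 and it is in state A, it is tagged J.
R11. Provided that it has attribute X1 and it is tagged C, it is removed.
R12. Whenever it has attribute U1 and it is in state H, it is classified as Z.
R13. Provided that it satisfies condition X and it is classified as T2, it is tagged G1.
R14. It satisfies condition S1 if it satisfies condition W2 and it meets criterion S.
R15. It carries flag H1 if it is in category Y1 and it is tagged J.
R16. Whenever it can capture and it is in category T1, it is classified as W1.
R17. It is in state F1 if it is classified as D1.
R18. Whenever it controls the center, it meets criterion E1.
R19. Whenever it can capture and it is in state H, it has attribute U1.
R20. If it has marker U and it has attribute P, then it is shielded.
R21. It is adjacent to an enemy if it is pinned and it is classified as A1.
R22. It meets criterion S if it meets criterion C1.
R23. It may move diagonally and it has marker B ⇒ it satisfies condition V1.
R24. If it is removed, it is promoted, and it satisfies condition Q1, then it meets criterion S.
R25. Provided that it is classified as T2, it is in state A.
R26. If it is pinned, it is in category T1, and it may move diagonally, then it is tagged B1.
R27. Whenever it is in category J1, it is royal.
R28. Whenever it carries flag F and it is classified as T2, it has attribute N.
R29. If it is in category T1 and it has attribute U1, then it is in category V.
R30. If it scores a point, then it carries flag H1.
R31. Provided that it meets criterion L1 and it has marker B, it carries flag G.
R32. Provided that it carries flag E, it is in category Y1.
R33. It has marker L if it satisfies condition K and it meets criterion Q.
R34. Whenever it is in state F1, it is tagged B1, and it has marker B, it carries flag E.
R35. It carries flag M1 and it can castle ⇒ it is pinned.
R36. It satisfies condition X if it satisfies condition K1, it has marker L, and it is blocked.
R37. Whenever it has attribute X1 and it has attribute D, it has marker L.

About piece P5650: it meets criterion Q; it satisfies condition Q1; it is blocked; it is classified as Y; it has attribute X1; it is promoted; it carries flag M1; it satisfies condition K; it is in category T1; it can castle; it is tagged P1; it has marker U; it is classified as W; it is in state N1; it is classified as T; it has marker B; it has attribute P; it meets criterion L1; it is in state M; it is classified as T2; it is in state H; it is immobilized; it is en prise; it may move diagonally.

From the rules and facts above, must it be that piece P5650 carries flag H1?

Yes

By R4 (it is en prise, it carries flag M1): it satisfies condition S1.
By R5 (it satisfies condition S1, it is in category T1, it is classified as W): it is removed.
By R8 (it meets criterion L1, it is immobilized): it can capture.
By R19 (it can capture, it is in state H): it has attribute U1.
By R20 (it has marker U, it has attribute P): it is shielded.
By R23 (it may move diagonally, it has marker B): it satisfies condition V1.
By R24 (it is removed, it is promoted, it satisfies condition Q1): it meets criterion S.
By R25 (it is classified as T2): it is in state A.
By R33 (it satisfies condition K, it meets criterion Q): it has marker L.
By R35 (it carries flag M1, it can castle): it is pinned.
By R6 (it has attribute U1, it is shielded): it is on a home square.
By R9 (it satisfies condition V1, it has attribute X1): it satisfies condition K1.
By R26 (it is pinned, it is in category T1, it may move diagonally): it is tagged B1.
By R36 (it satisfies condition K1, it has marker L, it is blocked): it satisfies condition X.
By R2 (it meets criterion S, it is on a home square): it is classified as D1.
By R13 (it satisfies condition X, it is classified as T2): it is tagged G1.
By R17 (it is classified as D1): it is in state F1.
By R34 (it is in state F1, it is tagged B1, it has marker B): it carries flag E.
By R10 (it is tagged G1, it is in state A): it is tagged J.
By R32 (it carries flag E): it is in category Y1.
By R15 (it is in category Y1, it is tagged J): it carries flag H1.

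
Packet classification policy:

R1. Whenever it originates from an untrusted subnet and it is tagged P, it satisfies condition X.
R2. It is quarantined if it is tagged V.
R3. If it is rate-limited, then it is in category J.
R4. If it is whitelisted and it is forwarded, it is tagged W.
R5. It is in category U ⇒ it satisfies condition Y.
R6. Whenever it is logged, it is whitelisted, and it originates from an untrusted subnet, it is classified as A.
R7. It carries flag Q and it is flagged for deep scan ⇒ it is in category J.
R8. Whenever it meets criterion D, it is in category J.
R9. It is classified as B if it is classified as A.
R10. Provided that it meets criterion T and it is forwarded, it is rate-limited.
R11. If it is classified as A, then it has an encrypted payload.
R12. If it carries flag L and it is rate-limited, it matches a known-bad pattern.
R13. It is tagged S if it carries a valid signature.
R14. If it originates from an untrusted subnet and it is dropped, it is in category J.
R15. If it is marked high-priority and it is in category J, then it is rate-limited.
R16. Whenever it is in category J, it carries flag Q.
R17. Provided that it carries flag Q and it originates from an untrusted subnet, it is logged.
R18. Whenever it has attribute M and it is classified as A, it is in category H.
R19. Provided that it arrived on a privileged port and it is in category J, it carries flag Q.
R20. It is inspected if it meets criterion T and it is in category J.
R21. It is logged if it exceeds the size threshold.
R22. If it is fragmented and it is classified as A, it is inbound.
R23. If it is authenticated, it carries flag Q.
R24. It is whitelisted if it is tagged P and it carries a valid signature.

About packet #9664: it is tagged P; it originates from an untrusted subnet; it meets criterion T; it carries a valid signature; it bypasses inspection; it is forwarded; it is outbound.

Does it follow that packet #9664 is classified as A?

Yes

By R10 (it meets criterion T, it is forwarded): it is rate-limited.
By R24 (it is tagged P, it carries a valid signature): it is whitelisted.
By R3 (it is rate-limited): it is in category J.
By R16 (it is in category J): it carries flag Q.
By R17 (it carries flag Q, it originates from an untrusted subnet): it is logged.
By R6 (it is logged, it is whitelisted, it originates from an untrusted subnet): it is classified as A.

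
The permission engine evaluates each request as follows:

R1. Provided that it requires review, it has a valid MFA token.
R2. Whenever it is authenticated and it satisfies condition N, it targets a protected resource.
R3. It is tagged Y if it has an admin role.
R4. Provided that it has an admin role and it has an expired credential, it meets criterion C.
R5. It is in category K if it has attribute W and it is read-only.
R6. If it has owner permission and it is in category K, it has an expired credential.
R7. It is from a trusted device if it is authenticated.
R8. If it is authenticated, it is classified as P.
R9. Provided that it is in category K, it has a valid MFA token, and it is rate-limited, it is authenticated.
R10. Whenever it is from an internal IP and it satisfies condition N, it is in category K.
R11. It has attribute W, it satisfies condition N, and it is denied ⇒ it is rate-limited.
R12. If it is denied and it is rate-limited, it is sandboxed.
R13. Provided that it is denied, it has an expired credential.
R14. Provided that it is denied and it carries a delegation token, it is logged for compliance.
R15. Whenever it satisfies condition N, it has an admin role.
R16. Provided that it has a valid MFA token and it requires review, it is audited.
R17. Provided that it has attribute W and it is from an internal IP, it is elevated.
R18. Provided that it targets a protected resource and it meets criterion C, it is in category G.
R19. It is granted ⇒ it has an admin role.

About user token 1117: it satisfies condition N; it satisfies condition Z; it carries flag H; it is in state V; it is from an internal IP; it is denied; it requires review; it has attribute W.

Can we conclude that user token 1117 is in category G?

Yes

By R1 (it requires review): it has a valid MFA token.
By R10 (it is from an internal IP, it satisfies condition N): it is in category K.
By R11 (it has attribute W, it satisfies condition N, it is denied): it is rate-limited.
By R13 (it is denied): it has an expired credential.
By R15 (it satisfies condition N): it has an admin role.
By R4 (it has an admin role, it has an expired credential): it meets criterion C.
By R9 (it is in category K, it has a valid MFA token, it is rate-limited): it is authenticated.
By R2 (it is authenticated, it satisfies condition N): it targets a protected resource.
By R18 (it targets a protected resource, it meets criterion C): it is in category G.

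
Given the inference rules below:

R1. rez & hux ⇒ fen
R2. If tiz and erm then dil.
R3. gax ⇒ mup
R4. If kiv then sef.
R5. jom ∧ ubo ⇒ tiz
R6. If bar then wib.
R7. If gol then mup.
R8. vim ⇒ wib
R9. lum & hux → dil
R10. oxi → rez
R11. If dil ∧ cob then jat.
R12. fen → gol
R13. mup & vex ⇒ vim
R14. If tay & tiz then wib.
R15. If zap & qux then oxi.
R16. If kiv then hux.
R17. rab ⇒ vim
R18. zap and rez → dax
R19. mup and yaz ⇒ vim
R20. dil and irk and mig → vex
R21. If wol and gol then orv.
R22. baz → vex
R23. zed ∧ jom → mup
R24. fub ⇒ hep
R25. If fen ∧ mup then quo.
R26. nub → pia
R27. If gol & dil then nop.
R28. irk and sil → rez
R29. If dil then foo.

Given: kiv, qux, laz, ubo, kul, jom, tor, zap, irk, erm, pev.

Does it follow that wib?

No

Forward chaining from the given facts derives: sef, tiz, oxi, hux, dil, rez, dax, foo, fen, gol, nop, mup, quo.
Rules concluding wib: R6 needs bar; R8 needs vim; R14 needs tay — none of these are established.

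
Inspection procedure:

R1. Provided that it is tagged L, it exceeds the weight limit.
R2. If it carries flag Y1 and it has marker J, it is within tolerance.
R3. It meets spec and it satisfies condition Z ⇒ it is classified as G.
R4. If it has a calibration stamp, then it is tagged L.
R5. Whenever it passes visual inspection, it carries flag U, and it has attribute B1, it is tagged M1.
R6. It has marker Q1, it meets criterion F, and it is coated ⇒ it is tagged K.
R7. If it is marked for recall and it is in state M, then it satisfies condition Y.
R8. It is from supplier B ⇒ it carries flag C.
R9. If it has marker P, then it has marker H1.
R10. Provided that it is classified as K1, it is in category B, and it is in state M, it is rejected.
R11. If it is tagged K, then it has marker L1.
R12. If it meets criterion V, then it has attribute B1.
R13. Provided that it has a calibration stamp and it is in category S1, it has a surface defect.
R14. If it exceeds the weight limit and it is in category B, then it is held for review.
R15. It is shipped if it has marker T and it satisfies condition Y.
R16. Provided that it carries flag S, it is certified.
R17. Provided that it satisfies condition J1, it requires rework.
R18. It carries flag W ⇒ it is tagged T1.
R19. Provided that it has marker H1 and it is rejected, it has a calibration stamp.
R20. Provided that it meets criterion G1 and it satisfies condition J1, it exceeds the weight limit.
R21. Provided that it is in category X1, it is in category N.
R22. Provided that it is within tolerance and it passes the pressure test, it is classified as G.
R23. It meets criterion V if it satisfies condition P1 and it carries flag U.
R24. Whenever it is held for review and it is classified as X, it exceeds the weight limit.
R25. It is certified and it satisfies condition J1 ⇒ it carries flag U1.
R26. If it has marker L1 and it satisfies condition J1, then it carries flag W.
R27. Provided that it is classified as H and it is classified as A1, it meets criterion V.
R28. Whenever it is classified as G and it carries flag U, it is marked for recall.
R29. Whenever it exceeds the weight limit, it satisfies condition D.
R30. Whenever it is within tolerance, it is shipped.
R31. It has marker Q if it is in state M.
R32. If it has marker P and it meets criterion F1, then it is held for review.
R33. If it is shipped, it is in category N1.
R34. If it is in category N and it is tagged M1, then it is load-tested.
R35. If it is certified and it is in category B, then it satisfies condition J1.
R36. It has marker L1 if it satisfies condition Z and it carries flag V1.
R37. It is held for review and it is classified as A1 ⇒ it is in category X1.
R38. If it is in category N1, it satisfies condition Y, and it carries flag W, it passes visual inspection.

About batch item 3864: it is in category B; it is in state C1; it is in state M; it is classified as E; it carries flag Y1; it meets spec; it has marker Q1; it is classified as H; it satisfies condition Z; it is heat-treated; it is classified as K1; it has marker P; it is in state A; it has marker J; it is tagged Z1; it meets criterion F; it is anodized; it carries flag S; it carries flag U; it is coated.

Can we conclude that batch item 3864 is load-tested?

Forward chaining from the given facts derives: is within tolerance, is classified as G, is tagged K, has marker H1, is rejected, has marker L1, is certified, has a calibration stamp, is marked for recall, is shipped, has marker Q, is in category N1, satisfies condition J1, is tagged L, satisfies condition Y, requires rework, carries flag U1, carries flag W, passes visual inspection, exceeds the weight limit, is held for review, is tagged T1, satisfies condition D.
The only rule concluding "it is load-tested" is R34, which needs "it is in category N"; that is never established.

No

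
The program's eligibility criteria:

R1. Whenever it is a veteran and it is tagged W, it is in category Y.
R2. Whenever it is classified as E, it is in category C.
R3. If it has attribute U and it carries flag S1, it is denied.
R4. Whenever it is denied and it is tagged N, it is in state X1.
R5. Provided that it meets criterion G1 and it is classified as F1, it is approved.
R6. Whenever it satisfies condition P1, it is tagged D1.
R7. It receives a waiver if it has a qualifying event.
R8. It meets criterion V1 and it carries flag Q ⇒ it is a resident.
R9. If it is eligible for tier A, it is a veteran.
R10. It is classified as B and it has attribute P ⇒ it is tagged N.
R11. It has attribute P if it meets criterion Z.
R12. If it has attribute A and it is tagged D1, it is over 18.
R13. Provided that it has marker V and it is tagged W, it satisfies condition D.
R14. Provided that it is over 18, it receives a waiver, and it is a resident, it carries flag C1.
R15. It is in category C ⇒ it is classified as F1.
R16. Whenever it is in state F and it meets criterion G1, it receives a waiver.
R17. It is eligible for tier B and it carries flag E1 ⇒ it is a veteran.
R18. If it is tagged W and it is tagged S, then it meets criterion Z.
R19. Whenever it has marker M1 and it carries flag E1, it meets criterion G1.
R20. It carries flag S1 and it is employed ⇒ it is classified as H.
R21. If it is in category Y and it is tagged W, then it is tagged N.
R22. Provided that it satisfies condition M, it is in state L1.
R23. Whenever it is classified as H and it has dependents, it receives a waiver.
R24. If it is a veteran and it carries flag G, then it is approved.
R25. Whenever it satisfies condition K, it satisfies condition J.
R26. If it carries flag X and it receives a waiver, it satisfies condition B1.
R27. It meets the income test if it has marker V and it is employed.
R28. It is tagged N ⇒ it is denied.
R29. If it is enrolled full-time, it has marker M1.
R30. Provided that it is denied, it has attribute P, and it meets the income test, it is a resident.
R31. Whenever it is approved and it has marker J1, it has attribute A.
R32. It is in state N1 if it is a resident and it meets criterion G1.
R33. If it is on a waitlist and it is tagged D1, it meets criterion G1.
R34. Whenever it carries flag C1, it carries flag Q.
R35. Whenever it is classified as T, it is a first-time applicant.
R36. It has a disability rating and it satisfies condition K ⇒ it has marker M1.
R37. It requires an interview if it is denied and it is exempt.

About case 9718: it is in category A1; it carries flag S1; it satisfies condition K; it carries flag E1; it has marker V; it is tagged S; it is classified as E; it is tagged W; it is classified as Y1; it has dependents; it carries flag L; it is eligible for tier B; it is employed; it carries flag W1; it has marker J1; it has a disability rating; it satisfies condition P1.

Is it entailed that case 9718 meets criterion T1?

No

Forward chaining from the given facts derives: is in category C, is tagged D1, satisfies condition D, is classified as F1, is a veteran, meets criterion Z, is classified as H, receives a waiver, satisfies condition J, meets the income test, has marker M1, is in category Y, has attribute P, meets criterion G1, is tagged N, is denied, is a resident, is in state N1, is in state X1, is approved, has attribute A, is over 18, carries flag C1, carries flag Q.
No rule has "it meets criterion T1" as its conclusion, and it is not among the given facts.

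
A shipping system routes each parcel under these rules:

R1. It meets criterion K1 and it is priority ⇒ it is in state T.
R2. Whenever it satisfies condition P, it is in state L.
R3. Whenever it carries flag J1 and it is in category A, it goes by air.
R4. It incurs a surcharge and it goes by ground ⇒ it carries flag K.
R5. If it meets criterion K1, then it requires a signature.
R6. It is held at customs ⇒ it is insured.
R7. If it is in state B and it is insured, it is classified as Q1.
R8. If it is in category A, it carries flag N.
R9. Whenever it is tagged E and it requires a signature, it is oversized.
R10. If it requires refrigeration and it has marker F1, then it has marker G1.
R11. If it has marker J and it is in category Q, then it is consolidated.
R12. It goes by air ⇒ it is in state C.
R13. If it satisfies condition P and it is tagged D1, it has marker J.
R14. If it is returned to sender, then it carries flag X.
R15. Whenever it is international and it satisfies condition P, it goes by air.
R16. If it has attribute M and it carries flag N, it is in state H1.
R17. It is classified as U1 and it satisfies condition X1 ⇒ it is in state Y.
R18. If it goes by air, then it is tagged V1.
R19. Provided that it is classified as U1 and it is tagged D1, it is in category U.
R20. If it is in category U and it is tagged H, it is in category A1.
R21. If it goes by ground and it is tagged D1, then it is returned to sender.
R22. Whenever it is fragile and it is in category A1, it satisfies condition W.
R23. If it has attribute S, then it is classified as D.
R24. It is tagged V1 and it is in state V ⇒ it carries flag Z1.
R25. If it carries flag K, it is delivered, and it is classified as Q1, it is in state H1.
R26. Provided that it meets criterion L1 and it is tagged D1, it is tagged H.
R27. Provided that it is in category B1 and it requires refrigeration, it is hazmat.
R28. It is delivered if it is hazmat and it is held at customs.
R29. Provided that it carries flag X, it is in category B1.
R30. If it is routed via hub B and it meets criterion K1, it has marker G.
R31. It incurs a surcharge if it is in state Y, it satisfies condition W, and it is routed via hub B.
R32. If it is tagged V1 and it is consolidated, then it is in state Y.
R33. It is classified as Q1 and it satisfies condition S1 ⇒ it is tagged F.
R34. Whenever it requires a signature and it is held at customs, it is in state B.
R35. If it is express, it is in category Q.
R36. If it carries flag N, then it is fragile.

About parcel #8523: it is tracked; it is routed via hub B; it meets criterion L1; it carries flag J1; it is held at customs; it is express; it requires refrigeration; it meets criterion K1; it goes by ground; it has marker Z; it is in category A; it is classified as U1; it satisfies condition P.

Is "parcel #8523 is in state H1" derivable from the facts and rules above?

Forward chaining from the given facts derives: is in state L, goes by air, requires a signature, is insured, carries flag N, is in state C, is tagged V1, has marker G, is in state B, is in category Q, is fragile, is classified as Q1.
Rules concluding "it is in state H1": R16 needs "it has attribute M"; R25 needs "it carries flag K" — none of these are established.

No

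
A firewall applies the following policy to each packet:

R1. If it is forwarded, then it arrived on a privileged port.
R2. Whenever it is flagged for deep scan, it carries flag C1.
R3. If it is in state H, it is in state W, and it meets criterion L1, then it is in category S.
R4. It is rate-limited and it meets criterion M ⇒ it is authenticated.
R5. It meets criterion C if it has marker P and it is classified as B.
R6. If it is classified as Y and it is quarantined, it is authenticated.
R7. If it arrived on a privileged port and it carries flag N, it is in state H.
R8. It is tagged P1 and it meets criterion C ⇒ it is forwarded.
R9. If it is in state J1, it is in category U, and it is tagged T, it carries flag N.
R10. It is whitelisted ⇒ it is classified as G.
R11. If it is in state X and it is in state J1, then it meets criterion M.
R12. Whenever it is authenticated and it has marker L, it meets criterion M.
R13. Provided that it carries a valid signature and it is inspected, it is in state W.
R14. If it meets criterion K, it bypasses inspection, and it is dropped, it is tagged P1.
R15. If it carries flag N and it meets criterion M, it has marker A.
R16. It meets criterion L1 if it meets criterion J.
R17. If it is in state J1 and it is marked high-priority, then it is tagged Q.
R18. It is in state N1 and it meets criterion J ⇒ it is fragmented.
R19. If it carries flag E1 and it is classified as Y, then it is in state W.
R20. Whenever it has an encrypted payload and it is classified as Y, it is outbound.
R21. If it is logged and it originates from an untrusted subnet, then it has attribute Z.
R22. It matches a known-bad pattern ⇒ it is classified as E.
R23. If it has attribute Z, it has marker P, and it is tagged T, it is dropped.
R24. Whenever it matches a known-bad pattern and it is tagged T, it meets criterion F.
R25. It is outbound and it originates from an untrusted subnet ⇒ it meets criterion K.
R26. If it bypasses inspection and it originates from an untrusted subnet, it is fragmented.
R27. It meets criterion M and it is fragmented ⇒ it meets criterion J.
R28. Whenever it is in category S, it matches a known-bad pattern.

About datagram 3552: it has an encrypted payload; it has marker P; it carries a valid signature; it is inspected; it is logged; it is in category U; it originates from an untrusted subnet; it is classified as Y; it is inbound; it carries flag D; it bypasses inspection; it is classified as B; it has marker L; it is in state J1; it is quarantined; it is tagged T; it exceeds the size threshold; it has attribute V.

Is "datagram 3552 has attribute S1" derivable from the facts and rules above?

Forward chaining from the given facts derives: meets criterion C, is authenticated, carries flag N, meets criterion M, is in state W, has marker A, is outbound, has attribute Z, is dropped, meets criterion K, is fragmented, meets criterion J, is tagged P1, meets criterion L1, is forwarded, arrived on a privileged port, is in state H, is in category S, matches a known-bad pattern, is classified as E, meets criterion F.
No rule has "it has attribute S1" as its conclusion, and it is not among the given facts.

No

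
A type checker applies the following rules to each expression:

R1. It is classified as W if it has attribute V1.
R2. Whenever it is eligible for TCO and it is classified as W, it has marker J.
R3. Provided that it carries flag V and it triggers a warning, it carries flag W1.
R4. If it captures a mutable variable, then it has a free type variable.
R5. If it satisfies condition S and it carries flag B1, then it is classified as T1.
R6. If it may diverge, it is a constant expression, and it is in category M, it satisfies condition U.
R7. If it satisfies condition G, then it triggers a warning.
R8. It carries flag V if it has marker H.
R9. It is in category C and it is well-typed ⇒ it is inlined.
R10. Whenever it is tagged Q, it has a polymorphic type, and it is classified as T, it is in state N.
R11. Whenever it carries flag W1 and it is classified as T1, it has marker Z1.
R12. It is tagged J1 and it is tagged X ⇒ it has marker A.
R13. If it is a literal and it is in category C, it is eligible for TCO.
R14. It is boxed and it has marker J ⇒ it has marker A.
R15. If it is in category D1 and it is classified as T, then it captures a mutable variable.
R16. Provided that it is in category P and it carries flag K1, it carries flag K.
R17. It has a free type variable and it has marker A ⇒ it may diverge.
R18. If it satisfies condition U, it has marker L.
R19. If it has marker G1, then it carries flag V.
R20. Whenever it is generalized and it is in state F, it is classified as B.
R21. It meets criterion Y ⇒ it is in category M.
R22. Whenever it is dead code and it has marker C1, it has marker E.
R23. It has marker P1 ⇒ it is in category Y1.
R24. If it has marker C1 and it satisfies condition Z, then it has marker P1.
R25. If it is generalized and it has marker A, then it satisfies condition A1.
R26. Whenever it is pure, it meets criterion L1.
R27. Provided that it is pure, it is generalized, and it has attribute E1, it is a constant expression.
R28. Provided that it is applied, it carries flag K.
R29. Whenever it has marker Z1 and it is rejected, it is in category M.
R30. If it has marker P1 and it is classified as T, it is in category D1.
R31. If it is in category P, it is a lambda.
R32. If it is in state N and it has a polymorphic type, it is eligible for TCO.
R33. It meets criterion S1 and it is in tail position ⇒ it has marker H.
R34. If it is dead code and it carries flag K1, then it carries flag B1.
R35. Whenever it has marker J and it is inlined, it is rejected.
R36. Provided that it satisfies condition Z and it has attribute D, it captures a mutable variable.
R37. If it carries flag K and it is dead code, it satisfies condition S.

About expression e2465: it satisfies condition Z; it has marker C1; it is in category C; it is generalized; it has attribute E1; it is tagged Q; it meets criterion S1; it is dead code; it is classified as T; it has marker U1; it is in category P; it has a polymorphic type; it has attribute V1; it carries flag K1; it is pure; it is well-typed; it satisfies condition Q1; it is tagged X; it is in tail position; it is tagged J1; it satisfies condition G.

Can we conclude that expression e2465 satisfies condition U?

By R1 (it has attribute V1): it is classified as W.
By R7 (it satisfies condition G): it triggers a warning.
By R9 (it is in category C, it is well-typed): it is inlined.
By R10 (it is tagged Q, it has a polymorphic type, it is classified as T): it is in state N.
By R12 (it is tagged J1, it is tagged X): it has marker A.
By R16 (it is in category P, it carries flag K1): it carries flag K.
By R24 (it has marker C1, it satisfies condition Z): it has marker P1.
By R27 (it is pure, it is generalized, it has attribute E1): it is a constant expression.
By R30 (it has marker P1, it is classified as T): it is in category D1.
By R32 (it is in state N, it has a polymorphic type): it is eligible for TCO.
By R33 (it meets criterion S1, it is in tail position): it has marker H.
By R34 (it is dead code, it carries flag K1): it carries flag B1.
By R37 (it carries flag K, it is dead code): it satisfies condition S.
By R2 (it is eligible for TCO, it is classified as W): it has marker J.
By R5 (it satisfies condition S, it carries flag B1): it is classified as T1.
By R8 (it has marker H): it carries flag V.
By R15 (it is in category D1, it is classified as T): it captures a mutable variable.
By R35 (it has marker J, it is inlined): it is rejected.
By R3 (it carries flag V, it triggers a warning): it carries flag W1.
By R4 (it captures a mutable variable): it has a free type variable.
By R11 (it carries flag W1, it is classified as T1): it has marker Z1.
By R17 (it has a free type variable, it has marker A): it may diverge.
By R29 (it has marker Z1, it is rejected): it is in category M.
By R6 (it may diverge, it is a constant expression, it is in category M): it satisfies condition U.

Yes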